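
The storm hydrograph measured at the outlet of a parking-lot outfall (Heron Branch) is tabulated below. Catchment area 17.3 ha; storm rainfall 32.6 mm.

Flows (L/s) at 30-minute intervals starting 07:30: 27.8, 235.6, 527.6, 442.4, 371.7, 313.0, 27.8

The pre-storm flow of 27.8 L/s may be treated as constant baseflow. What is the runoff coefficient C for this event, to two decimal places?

C ≈ 0.56

ΣQ_DR = 1751 L/s; V = ΣQ_DR·Δt = 3.152 × 10^6 L.
Runoff depth d = V / A = 18.22 mm.
C = d / P = 18.22 / 32.6 = 0.56.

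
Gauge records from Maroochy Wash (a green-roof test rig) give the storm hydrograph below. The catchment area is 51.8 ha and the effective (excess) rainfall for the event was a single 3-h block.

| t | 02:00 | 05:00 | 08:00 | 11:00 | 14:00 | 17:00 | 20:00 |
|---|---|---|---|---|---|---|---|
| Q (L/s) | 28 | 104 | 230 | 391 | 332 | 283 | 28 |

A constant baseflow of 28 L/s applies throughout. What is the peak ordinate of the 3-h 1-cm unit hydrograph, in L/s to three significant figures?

U_p ≈ 145 L/s

Direct runoff: 0.0, 76.0, 202.0, 363.0, 304.0, 255.0, 0.0 L/s; ΣQ_DR = 1200 L/s, peak = 363.0 L/s.
Runoff depth d = ΣQ_DR·Δt / A = 1200 × 10800 / (51.8 ha) = 25.02 mm.
The 1-cm UH is the DRH scaled by (10 mm)/d, so U_p = 363.0 × 10/25.02 = 145 L/s.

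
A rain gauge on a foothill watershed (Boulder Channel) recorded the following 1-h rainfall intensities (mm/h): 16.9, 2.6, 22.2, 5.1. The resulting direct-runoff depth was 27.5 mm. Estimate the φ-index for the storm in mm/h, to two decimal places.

φ ≈ 5.80 mm/h

Only the 2 blocks with intensity above φ contribute runoff: 16.9, 22.2 mm/h.
Σ(I−φ)·Δt = d  ⇒  (16.9+22.2 − 2φ)·1 = 27.5
φ = (39.10 − 27.5/1) / 2 = 5.80 mm/h.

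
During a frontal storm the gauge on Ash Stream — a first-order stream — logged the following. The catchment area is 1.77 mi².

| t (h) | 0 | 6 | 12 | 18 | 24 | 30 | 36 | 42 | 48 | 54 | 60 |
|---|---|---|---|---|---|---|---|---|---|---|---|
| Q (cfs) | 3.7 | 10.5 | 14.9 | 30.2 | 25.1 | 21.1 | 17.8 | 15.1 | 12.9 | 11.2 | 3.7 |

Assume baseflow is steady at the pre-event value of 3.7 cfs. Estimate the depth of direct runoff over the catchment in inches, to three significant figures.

d ≈ 0.659 in

Direct runoff: 0.0, 6.8, 11.2, 26.5, 21.4, 17.4, 14.1, 11.4, 9.2, 7.5, 0.0 cfs; ΣQ_DR = 125.5 cfs.
V = ΣQ_DR · Δt = 125.5 × 21600 s = 2.711 × 10^6 ft³.
Over A = 1.77 mi², depth = V / A = 0.659 in.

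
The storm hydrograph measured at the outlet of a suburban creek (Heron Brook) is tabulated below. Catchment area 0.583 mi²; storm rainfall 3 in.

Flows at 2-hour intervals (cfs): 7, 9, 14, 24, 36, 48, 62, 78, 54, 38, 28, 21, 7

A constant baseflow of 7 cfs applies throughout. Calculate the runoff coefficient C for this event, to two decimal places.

C ≈ 0.59

ΣQ_DR = 335.0 cfs; V = ΣQ_DR·Δt = 2.412 × 10^6 ft³.
Runoff depth d = V / A = 1.781 in.
C = d / P = 1.781 / 3 = 0.59.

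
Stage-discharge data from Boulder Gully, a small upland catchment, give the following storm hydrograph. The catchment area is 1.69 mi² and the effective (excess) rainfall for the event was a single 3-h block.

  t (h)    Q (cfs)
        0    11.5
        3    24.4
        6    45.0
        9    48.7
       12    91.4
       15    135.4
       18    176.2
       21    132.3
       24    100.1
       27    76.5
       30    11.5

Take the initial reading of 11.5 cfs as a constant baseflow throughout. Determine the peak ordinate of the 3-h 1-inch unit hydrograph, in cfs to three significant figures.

Direct runoff: 0.0, 12.9, 33.5, 37.2, 79.9, 123.9, 164.7, 120.8, 88.6, 65.0, 0.0 cfs; ΣQ_DR = 726.5 cfs, peak = 164.7 cfs.
Runoff depth d = ΣQ_DR·Δt / A = 726.5 × 10800 / (1.69 mi²) = 1.998 in.
The 1-inch UH is the DRH scaled by (1 in)/d, so U_p = 164.7 × 1/1.998 = 82.4 cfs.

U_p ≈ 82.4 cfs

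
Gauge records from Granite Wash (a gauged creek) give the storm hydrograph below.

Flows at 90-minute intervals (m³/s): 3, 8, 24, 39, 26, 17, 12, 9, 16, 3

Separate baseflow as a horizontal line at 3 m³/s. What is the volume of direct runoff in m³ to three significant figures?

V ≈ 6.86 × 10^5 m³

Direct-runoff ordinates (Q − Q_b): 0.0, 5.0, 21.0, 36.0, 23.0, 14.0, 9.0, 6.0, 13.0, 0.0 m³/s.
ΣQ_DR = 127.0 m³/s.
With Δt = 1.5 h = 5400 s, V = ΣQ_DR · Δt = 127.0 × 5400 = 6.86 × 10^5 m³.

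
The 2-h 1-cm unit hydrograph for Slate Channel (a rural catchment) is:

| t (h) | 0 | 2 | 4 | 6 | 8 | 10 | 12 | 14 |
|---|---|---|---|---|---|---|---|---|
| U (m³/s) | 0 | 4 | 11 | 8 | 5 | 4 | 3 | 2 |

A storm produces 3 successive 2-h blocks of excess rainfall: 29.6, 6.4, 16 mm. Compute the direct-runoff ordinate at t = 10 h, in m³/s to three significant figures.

Q ≈ 27.8 m³/s

By discrete convolution, Q_j = Σ (P_i / 10 mm) · U_{j−i}.
At t = 10 h (j=5): Q = (29.6/10)·4 + (6.4/10)·5 + (16/10)·8 = 27.8 m³/s.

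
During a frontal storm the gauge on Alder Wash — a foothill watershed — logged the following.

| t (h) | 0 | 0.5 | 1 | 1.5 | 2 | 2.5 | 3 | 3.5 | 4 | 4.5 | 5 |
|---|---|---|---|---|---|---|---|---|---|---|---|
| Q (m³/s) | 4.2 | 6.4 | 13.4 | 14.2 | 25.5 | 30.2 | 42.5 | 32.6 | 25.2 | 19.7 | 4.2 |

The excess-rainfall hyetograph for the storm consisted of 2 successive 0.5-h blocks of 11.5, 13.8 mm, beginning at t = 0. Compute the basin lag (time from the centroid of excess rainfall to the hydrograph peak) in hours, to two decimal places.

t_L ≈ 2.48 h

Centroid of excess rainfall: t_c = Σ P_i·t̄_i / ΣP_i = 0.5227 h (block centres at 0.25, 0.75 h).
Hydrograph peak occurs at t = 3 h, so basin lag t_L = 3 − 0.5227 = 2.48 h.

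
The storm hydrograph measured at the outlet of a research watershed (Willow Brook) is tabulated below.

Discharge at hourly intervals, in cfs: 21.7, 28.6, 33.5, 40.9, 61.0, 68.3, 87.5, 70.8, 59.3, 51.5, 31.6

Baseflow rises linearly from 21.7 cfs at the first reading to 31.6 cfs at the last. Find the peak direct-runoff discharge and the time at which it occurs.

Q_p = 59.86 cfs at t = 6 h

Subtracting baseflow gives direct-runoff ordinates: 0.00, 5.91, 9.82, 16.23, 35.34, 41.65, 59.86, 42.17, 29.68, 20.89, 0.00 cfs.
The maximum is 59.86 cfs, occurring at the reading for t = 6 h.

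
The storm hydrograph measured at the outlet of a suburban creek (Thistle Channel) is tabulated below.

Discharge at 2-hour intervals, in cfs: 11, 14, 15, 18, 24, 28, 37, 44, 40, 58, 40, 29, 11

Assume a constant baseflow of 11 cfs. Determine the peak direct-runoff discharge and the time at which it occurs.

Subtracting baseflow gives direct-runoff ordinates: 0.0, 3.0, 4.0, 7.0, 13.0, 17.0, 26.0, 33.0, 29.0, 47.0, 29.0, 18.0, 0.0 cfs.
The maximum is 47.0 cfs, occurring at the reading for t = 18 h.

Q_p = 47.0 cfs at t = 18 h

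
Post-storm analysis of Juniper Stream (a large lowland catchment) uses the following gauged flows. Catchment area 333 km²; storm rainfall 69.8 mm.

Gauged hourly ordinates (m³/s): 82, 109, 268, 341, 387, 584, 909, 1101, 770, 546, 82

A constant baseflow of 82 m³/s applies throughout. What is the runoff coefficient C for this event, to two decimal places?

C ≈ 0.66

ΣQ_DR = 4277 m³/s; V = ΣQ_DR·Δt = 1.540 × 10^7 m³.
Runoff depth d = V / A = 46.24 mm.
C = d / P = 46.24 / 69.8 = 0.66.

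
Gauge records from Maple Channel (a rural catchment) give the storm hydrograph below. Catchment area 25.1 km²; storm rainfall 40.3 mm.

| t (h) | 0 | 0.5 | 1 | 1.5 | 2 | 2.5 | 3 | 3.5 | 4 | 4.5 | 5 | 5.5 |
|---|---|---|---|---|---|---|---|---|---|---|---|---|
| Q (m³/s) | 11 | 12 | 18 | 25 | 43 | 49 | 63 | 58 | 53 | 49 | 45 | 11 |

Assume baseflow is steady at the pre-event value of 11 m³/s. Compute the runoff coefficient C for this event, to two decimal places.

ΣQ_DR = 305.0 m³/s; V = ΣQ_DR·Δt = 5.490 × 10^5 m³.
Runoff depth d = V / A = 21.87 mm.
C = d / P = 21.87 / 40.3 = 0.54.

C ≈ 0.54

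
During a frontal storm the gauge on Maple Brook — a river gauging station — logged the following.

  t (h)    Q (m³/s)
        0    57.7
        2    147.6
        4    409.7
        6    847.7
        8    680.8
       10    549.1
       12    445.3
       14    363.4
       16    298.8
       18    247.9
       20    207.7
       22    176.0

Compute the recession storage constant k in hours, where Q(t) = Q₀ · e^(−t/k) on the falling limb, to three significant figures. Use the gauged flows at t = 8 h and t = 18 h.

k ≈ 9.90 h

On the falling limb, Q drops from 680.8 to 247.9 m³/s between t = 8 h and t = 18 h (Δt = 10 h).
k = −Δt / ln(Q₂/Q₁) = −10 / ln(247.9/680.8) = 9.90 h.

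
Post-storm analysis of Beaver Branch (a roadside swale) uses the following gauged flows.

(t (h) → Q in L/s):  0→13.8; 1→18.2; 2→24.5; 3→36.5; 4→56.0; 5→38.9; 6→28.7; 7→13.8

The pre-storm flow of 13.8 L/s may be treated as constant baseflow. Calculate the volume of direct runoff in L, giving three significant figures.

Direct-runoff ordinates (Q − Q_b): 0.0, 4.4, 10.7, 22.7, 42.2, 25.1, 14.9, 0.0 L/s.
ΣQ_DR = 120.0 L/s.
With Δt = 1 h = 3600 s, V = ΣQ_DR · Δt = 120.0 × 3600 = 4.32 × 10^5 L.

V ≈ 4.32 × 10^5 L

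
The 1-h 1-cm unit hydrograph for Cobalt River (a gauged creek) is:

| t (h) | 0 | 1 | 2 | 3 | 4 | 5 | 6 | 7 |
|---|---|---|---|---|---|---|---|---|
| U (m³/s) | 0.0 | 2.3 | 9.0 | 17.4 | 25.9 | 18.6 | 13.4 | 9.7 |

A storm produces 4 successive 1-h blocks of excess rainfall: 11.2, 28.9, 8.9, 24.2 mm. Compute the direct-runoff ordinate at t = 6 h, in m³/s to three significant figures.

Q ≈ 134 m³/s

By discrete convolution, Q_j = Σ (P_i / 10 mm) · U_{j−i}.
At t = 6 h (j=6): Q = (11.2/10)·13.4 + (28.9/10)·18.6 + (8.9/10)·25.9 + (24.2/10)·17.4 = 134 m³/s.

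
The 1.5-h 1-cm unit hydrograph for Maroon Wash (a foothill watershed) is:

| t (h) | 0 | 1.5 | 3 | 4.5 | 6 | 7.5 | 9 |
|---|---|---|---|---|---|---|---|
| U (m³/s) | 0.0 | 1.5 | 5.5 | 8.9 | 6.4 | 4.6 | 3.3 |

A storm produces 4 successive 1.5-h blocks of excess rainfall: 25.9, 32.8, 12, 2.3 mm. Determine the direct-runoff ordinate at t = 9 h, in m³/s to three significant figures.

By discrete convolution, Q_j = Σ (P_i / 10 mm) · U_{j−i}.
At t = 9 h (j=6): Q = (25.9/10)·3.3 + (32.8/10)·4.6 + (12/10)·6.4 + (2.3/10)·8.9 = 33.4 m³/s.

Q ≈ 33.4 m³/s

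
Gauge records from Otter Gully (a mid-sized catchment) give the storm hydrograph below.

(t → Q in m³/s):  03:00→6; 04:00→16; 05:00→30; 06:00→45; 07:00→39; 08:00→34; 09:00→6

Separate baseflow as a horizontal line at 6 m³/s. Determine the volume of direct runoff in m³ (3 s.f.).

Direct-runoff ordinates (Q − Q_b): 0.0, 10.0, 24.0, 39.0, 33.0, 28.0, 0.0 m³/s.
ΣQ_DR = 134.0 m³/s.
With Δt = 1 h = 3600 s, V = ΣQ_DR · Δt = 134.0 × 3600 = 4.82 × 10^5 m³.

V ≈ 4.82 × 10^5 m³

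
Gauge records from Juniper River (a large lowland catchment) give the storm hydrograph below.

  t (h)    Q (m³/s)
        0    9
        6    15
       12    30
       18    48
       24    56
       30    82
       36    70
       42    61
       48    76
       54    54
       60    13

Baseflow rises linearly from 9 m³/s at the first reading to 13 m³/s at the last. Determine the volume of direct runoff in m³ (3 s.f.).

V ≈ 8.49 × 10^6 m³

Direct-runoff ordinates (Q − Q_b): 0.00, 5.60, 20.20, 37.80, 45.40, 71.00, 58.60, 49.20, 63.80, 41.40, 0.00 m³/s.
ΣQ_DR = 393.0 m³/s.
With Δt = 6 h = 21600 s, V = ΣQ_DR · Δt = 393.0 × 21600 = 8.49 × 10^6 m³.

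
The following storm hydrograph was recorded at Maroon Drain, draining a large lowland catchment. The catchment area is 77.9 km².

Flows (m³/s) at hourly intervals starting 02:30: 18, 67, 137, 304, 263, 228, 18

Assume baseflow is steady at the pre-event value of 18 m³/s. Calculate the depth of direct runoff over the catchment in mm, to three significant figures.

d ≈ 42.0 mm

Direct runoff: 0.0, 49.0, 119.0, 286.0, 245.0, 210.0, 0.0 m³/s; ΣQ_DR = 909.0 m³/s.
V = ΣQ_DR · Δt = 909.0 × 3600 s = 3.272 × 10^6 m³.
Over A = 77.9 km², depth = V / A = 42.0 mm.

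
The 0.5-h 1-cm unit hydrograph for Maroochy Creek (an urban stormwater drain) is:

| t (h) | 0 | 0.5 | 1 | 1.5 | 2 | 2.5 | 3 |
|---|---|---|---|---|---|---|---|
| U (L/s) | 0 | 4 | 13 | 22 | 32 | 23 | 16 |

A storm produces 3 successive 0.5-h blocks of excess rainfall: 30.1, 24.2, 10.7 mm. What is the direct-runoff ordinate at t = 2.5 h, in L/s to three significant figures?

By discrete convolution, Q_j = Σ (P_i / 10 mm) · U_{j−i}.
At t = 2.5 h (j=5): Q = (30.1/10)·23 + (24.2/10)·32 + (10.7/10)·22 = 170 L/s.

Q ≈ 170 L/s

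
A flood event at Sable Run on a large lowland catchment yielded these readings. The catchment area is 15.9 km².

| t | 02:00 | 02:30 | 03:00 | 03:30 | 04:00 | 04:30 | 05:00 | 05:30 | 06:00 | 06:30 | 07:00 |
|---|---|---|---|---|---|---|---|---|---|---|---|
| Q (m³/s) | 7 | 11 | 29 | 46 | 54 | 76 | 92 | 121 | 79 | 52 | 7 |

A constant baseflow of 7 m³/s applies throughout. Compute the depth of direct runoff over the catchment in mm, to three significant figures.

Direct runoff: 0.0, 4.0, 22.0, 39.0, 47.0, 69.0, 85.0, 114.0, 72.0, 45.0, 0.0 m³/s; ΣQ_DR = 497.0 m³/s.
V = ΣQ_DR · Δt = 497.0 × 1800 s = 8.946 × 10^5 m³.
Over A = 15.9 km², depth = V / A = 56.3 mm.

d ≈ 56.3 mm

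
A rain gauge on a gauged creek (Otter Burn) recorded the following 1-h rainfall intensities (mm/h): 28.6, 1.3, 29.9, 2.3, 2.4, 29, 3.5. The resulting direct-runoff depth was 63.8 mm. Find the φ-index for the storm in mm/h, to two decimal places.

Only the 3 blocks with intensity above φ contribute runoff: 28.6, 29.9, 29 mm/h.
Σ(I−φ)·Δt = d  ⇒  (28.6+29.9+29 − 3φ)·1 = 63.8
φ = (87.50 − 63.8/1) / 3 = 7.90 mm/h.

φ ≈ 7.90 mm/h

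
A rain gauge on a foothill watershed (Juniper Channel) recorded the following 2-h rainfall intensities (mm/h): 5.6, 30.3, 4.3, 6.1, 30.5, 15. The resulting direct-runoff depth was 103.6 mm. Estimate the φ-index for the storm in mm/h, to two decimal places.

φ ≈ 8.00 mm/h

Only the 3 blocks with intensity above φ contribute runoff: 30.3, 30.5, 15 mm/h.
Σ(I−φ)·Δt = d  ⇒  (30.3+30.5+15 − 3φ)·2 = 103.6
φ = (75.80 − 103.6/2) / 3 = 8.00 mm/h.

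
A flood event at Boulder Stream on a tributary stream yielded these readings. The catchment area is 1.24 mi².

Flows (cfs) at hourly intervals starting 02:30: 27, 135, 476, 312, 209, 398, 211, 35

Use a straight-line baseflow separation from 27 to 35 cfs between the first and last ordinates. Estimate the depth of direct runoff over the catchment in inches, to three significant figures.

Direct runoff: 0.00, 106.86, 446.71, 281.57, 177.43, 365.29, 177.14, 0.00 cfs; ΣQ_DR = 1555 cfs.
V = ΣQ_DR · Δt = 1555 × 3600 s = 5.598 × 10^6 ft³.
Over A = 1.24 mi², depth = V / A = 1.94 in.

d ≈ 1.94 in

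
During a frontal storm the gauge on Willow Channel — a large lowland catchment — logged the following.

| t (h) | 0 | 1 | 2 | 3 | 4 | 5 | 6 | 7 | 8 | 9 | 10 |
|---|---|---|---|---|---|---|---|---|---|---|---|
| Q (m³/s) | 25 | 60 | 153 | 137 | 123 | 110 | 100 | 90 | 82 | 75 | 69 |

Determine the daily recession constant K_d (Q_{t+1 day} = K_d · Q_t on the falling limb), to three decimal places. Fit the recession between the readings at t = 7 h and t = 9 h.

K_d ≈ 0.112

Between t = 7 h and t = 9 h the flow falls from 90 to 75 m³/s over 2×1 h = 2 h.
Per-interval ratio K = (75/90)^(1/2) = 0.9129; K_d = K^(24/1) = 0.112.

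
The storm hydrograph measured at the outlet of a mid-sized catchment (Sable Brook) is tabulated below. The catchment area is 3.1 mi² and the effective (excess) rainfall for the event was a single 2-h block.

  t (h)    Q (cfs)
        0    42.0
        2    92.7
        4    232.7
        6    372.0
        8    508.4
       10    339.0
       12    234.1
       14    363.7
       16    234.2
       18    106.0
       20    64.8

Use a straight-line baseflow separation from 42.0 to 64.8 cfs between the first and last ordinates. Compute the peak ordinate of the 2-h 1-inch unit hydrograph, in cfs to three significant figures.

U_p ≈ 228 cfs

Direct runoff: 0.00, 48.42, 186.14, 323.16, 457.28, 285.60, 178.42, 305.74, 173.96, 43.48, 0.00 cfs; ΣQ_DR = 2002 cfs, peak = 457.28 cfs.
Runoff depth d = ΣQ_DR·Δt / A = 2002 × 7200 / (3.1 mi²) = 2.002 in.
The 1-inch UH is the DRH scaled by (1 in)/d, so U_p = 457.28 × 1/2.002 = 228 cfs.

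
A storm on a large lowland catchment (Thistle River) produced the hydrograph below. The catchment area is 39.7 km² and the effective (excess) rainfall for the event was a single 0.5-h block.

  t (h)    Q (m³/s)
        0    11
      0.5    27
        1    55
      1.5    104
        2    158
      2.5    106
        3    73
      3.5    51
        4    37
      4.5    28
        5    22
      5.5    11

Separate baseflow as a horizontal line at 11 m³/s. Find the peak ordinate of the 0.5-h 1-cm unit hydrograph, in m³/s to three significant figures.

U_p ≈ 58.8 m³/s

Direct runoff: 0.0, 16.0, 44.0, 93.0, 147.0, 95.0, 62.0, 40.0, 26.0, 17.0, 11.0, 0.0 m³/s; ΣQ_DR = 551.0 m³/s, peak = 147.0 m³/s.
Runoff depth d = ΣQ_DR·Δt / A = 551.0 × 1800 / (39.7 km²) = 24.98 mm.
The 1-cm UH is the DRH scaled by (10 mm)/d, so U_p = 147.0 × 10/24.98 = 58.8 m³/s.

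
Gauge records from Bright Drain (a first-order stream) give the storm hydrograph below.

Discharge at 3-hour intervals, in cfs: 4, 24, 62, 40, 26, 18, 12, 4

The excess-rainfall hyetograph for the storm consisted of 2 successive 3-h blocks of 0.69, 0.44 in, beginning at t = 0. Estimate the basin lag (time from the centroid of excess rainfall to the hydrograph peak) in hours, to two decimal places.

t_L ≈ 3.33 h

Centroid of excess rainfall: t_c = Σ P_i·t̄_i / ΣP_i = 2.6681 h (block centres at 1.5, 4.5 h).
Hydrograph peak occurs at t = 6 h, so basin lag t_L = 6 − 2.6681 = 3.33 h.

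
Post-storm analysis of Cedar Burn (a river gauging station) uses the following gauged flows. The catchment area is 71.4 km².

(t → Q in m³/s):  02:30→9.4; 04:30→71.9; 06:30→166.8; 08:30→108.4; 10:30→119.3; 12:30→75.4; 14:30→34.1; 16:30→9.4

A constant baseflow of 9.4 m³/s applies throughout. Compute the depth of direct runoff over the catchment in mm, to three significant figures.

d ≈ 52.4 mm

Direct runoff: 0.0, 62.5, 157.4, 99.0, 109.9, 66.0, 24.7, 0.0 m³/s; ΣQ_DR = 519.5 m³/s.
V = ΣQ_DR · Δt = 519.5 × 7200 s = 3.740 × 10^6 m³.
Over A = 71.4 km², depth = V / A = 52.4 mm.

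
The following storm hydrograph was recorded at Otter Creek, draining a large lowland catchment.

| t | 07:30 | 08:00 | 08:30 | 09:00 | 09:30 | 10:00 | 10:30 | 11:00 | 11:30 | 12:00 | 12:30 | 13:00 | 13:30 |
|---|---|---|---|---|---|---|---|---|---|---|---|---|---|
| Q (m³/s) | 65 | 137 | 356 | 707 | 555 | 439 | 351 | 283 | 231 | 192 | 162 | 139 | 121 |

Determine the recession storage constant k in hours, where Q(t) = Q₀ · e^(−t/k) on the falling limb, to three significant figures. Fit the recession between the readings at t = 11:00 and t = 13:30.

k ≈ 2.94 h

On the falling limb, Q drops from 283 to 121 m³/s between t = 11:00 and t = 13:30 (Δt = 2.5 h).
k = −Δt / ln(Q₂/Q₁) = −2.5 / ln(121/283) = 2.94 h.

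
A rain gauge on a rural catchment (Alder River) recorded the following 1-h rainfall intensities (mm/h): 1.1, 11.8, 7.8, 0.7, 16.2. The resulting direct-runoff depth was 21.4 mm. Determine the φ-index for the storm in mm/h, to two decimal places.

φ ≈ 4.80 mm/h

Only the 3 blocks with intensity above φ contribute runoff: 11.8, 7.8, 16.2 mm/h.
Σ(I−φ)·Δt = d  ⇒  (11.8+7.8+16.2 − 3φ)·1 = 21.4
φ = (35.80 − 21.4/1) / 3 = 4.80 mm/h.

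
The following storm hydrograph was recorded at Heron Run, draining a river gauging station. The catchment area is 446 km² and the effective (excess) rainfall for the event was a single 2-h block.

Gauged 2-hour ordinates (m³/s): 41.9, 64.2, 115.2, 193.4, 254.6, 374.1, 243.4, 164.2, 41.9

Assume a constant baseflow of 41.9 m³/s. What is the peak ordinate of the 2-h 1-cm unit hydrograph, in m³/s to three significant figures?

Direct runoff: 0.0, 22.3, 73.3, 151.5, 212.7, 332.2, 201.5, 122.3, 0.0 m³/s; ΣQ_DR = 1116 m³/s, peak = 332.2 m³/s.
Runoff depth d = ΣQ_DR·Δt / A = 1116 × 7200 / (446 km²) = 18.01 mm.
The 1-cm UH is the DRH scaled by (10 mm)/d, so U_p = 332.2 × 10/18.01 = 184 m³/s.

U_p ≈ 184 m³/s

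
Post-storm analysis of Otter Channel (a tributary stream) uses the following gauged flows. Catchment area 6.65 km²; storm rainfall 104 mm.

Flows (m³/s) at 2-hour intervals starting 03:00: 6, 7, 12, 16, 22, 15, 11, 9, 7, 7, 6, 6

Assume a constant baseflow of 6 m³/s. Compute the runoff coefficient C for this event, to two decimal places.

ΣQ_DR = 52.00 m³/s; V = ΣQ_DR·Δt = 3.744 × 10^5 m³.
Runoff depth d = V / A = 56.30 mm.
C = d / P = 56.30 / 104 = 0.54.

C ≈ 0.54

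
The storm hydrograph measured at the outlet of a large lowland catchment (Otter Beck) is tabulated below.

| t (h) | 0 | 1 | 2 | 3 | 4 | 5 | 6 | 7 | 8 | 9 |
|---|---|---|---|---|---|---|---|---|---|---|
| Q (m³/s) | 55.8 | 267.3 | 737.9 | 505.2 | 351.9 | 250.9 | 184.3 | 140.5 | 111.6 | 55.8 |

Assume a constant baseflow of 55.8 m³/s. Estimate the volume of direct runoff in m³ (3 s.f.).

Direct-runoff ordinates (Q − Q_b): 0.0, 211.5, 682.1, 449.4, 296.1, 195.1, 128.5, 84.7, 55.8, 0.0 m³/s.
ΣQ_DR = 2103 m³/s.
With Δt = 1 h = 3600 s, V = ΣQ_DR · Δt = 2103 × 3600 = 7.57 × 10^6 m³.

V ≈ 7.57 × 10^6 m³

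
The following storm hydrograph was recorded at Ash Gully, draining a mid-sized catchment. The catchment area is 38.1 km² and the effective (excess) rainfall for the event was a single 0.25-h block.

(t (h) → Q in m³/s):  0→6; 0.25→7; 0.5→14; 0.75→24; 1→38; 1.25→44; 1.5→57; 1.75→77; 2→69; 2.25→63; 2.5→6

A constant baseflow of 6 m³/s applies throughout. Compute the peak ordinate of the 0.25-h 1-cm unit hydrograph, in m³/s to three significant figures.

U_p ≈ 88.7 m³/s

Direct runoff: 0.0, 1.0, 8.0, 18.0, 32.0, 38.0, 51.0, 71.0, 63.0, 57.0, 0.0 m³/s; ΣQ_DR = 339.0 m³/s, peak = 71.0 m³/s.
Runoff depth d = ΣQ_DR·Δt / A = 339.0 × 900 / (38.1 km²) = 8.008 mm.
The 1-cm UH is the DRH scaled by (10 mm)/d, so U_p = 71.0 × 10/8.008 = 88.7 m³/s.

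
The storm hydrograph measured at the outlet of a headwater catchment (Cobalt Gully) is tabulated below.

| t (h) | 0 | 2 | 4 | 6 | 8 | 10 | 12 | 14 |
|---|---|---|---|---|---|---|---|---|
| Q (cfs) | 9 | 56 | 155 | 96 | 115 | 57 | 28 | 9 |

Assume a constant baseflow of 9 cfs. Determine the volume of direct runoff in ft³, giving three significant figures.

V ≈ 3.26 × 10^6 ft³

Direct-runoff ordinates (Q − Q_b): 0.0, 47.0, 146.0, 87.0, 106.0, 48.0, 19.0, 0.0 cfs.
ΣQ_DR = 453.0 cfs.
With Δt = 2 h = 7200 s, V = ΣQ_DR · Δt = 453.0 × 7200 = 3.26 × 10^6 ft³.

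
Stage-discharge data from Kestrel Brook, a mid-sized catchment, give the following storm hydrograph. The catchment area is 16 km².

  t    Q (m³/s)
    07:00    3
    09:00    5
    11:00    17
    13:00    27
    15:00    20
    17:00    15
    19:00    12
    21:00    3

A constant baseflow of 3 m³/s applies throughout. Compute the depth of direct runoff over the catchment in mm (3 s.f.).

Direct runoff: 0.0, 2.0, 14.0, 24.0, 17.0, 12.0, 9.0, 0.0 m³/s; ΣQ_DR = 78.00 m³/s.
V = ΣQ_DR · Δt = 78.00 × 7200 s = 5.616 × 10^5 m³.
Over A = 16 km², depth = V / A = 35.1 mm.

d ≈ 35.1 mm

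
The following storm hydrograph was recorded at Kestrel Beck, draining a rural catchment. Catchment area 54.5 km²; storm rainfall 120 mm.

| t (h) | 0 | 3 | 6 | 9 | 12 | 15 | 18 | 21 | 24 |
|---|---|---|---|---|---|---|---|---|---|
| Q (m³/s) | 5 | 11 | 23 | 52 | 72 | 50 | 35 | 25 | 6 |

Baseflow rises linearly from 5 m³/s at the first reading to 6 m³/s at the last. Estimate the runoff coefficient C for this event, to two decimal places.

C ≈ 0.38

ΣQ_DR = 229.5 m³/s; V = ΣQ_DR·Δt = 2.479 × 10^6 m³.
Runoff depth d = V / A = 45.48 mm.
C = d / P = 45.48 / 120 = 0.38.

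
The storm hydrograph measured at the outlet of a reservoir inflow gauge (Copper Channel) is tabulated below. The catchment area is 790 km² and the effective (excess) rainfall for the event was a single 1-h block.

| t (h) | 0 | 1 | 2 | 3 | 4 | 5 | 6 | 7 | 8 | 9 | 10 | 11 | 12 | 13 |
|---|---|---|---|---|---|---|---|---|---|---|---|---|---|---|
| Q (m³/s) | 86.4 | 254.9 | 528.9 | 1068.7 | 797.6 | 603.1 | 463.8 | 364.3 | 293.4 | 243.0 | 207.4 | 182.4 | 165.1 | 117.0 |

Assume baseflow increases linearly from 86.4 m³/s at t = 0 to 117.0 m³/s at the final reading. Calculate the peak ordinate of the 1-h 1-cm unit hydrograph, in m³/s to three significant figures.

U_p ≈ 541 m³/s

Direct runoff: 0.00, 166.15, 437.79, 975.24, 701.78, 504.93, 363.28, 261.42, 188.17, 135.42, 97.46, 70.11, 50.45, 0.00 m³/s; ΣQ_DR = 3952 m³/s, peak = 975.24 m³/s.
Runoff depth d = ΣQ_DR·Δt / A = 3952 × 3600 / (790 km²) = 18.01 mm.
The 1-cm UH is the DRH scaled by (10 mm)/d, so U_p = 975.24 × 10/18.01 = 541 m³/s.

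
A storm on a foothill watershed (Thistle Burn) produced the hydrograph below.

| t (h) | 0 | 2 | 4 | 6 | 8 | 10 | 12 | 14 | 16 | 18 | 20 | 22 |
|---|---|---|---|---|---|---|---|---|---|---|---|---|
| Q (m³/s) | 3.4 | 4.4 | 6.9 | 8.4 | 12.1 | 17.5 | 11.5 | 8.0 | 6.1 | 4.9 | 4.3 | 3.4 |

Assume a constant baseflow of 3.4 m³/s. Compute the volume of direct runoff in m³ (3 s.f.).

Direct-runoff ordinates (Q − Q_b): 0.0, 1.0, 3.5, 5.0, 8.7, 14.1, 8.1, 4.6, 2.7, 1.5, 0.9, 0.0 m³/s.
ΣQ_DR = 50.10 m³/s.
With Δt = 2 h = 7200 s, V = ΣQ_DR · Δt = 50.10 × 7200 = 3.61 × 10^5 m³.

V ≈ 3.61 × 10^5 m³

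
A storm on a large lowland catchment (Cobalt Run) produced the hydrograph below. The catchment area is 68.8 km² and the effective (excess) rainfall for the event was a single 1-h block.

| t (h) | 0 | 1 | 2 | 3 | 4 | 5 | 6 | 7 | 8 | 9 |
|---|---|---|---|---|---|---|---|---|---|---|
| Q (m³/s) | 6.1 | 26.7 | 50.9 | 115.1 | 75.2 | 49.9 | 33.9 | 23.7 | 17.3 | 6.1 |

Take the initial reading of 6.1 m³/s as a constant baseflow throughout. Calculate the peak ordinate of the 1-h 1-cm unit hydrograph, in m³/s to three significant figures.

U_p ≈ 60.6 m³/s

Direct runoff: 0.0, 20.6, 44.8, 109.0, 69.1, 43.8, 27.8, 17.6, 11.2, 0.0 m³/s; ΣQ_DR = 343.9 m³/s, peak = 109.0 m³/s.
Runoff depth d = ΣQ_DR·Δt / A = 343.9 × 3600 / (68.8 km²) = 17.99 mm.
The 1-cm UH is the DRH scaled by (10 mm)/d, so U_p = 109.0 × 10/17.99 = 60.6 m³/s.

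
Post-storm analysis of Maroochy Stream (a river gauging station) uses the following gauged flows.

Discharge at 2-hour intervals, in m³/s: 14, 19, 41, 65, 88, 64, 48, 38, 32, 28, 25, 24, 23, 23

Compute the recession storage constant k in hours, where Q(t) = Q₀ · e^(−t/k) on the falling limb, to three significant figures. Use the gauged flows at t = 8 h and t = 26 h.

k ≈ 13.4 h

On the falling limb, Q drops from 88 to 23 m³/s between t = 8 h and t = 26 h (Δt = 18 h).
k = −Δt / ln(Q₂/Q₁) = −18 / ln(23/88) = 13.4 h.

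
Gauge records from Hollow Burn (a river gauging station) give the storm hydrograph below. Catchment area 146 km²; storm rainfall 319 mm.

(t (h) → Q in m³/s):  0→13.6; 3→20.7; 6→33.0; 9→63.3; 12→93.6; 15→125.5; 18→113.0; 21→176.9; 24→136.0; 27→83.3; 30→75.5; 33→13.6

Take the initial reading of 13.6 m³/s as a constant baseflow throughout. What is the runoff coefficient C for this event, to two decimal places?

C ≈ 0.18

ΣQ_DR = 784.8 m³/s; V = ΣQ_DR·Δt = 8.476 × 10^6 m³.
Runoff depth d = V / A = 58.05 mm.
C = d / P = 58.05 / 319 = 0.18.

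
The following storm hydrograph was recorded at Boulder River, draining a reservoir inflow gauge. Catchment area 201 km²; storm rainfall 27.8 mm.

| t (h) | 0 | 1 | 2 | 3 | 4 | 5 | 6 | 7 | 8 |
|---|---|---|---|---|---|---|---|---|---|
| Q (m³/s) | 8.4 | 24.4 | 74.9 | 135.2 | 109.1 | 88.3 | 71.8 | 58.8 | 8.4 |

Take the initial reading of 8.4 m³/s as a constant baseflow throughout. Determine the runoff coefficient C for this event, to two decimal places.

C ≈ 0.32

ΣQ_DR = 503.7 m³/s; V = ΣQ_DR·Δt = 1.813 × 10^6 m³.
Runoff depth d = V / A = 9.021 mm.
C = d / P = 9.021 / 27.8 = 0.32.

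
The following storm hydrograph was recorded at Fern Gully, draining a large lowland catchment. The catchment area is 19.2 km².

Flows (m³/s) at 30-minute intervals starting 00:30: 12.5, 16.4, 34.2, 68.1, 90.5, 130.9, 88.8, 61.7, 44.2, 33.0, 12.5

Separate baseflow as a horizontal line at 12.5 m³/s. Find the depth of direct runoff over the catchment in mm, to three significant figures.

d ≈ 42.7 mm

Direct runoff: 0.0, 3.9, 21.7, 55.6, 78.0, 118.4, 76.3, 49.2, 31.7, 20.5, 0.0 m³/s; ΣQ_DR = 455.3 m³/s.
V = ΣQ_DR · Δt = 455.3 × 1800 s = 8.195 × 10^5 m³.
Over A = 19.2 km², depth = V / A = 42.7 mm.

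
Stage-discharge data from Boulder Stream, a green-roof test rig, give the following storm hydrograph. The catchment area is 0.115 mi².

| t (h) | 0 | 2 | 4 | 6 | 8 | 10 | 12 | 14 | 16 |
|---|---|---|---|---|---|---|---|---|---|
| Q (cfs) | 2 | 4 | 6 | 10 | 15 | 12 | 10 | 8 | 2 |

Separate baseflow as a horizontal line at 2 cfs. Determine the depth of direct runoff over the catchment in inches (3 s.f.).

Direct runoff: 0.0, 2.0, 4.0, 8.0, 13.0, 10.0, 8.0, 6.0, 0.0 cfs; ΣQ_DR = 51.00 cfs.
V = ΣQ_DR · Δt = 51.00 × 7200 s = 3.672 × 10^5 ft³.
Over A = 0.115 mi², depth = V / A = 1.37 in.

d ≈ 1.37 in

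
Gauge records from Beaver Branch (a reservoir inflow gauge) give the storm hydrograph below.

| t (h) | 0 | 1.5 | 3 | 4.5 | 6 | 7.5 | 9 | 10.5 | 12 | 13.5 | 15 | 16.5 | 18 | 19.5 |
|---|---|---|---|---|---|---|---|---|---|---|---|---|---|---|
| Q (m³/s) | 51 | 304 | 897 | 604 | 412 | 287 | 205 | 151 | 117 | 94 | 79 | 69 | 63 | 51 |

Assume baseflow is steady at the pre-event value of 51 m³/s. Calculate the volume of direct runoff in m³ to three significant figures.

Direct-runoff ordinates (Q − Q_b): 0.0, 253.0, 846.0, 553.0, 361.0, 236.0, 154.0, 100.0, 66.0, 43.0, 28.0, 18.0, 12.0, 0.0 m³/s.
ΣQ_DR = 2670 m³/s.
With Δt = 1.5 h = 5400 s, V = ΣQ_DR · Δt = 2670 × 5400 = 1.44 × 10^7 m³.

V ≈ 1.44 × 10^7 m³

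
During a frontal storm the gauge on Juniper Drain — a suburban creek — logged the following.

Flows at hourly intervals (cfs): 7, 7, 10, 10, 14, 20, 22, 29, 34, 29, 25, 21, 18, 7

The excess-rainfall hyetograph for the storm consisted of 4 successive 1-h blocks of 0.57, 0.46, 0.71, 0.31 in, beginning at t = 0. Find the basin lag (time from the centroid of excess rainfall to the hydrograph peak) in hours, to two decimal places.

Centroid of excess rainfall: t_c = Σ P_i·t̄_i / ΣP_i = 1.8707 h (block centres at 0.5, 1.5, 2.5, 3.5 h).
Hydrograph peak occurs at t = 8 h, so basin lag t_L = 8 − 1.8707 = 6.13 h.

t_L ≈ 6.13 h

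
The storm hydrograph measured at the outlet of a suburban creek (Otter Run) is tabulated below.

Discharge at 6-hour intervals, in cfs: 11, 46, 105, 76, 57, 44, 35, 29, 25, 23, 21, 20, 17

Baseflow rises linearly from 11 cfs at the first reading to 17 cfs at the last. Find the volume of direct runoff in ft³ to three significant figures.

Direct-runoff ordinates (Q − Q_b): 0.00, 34.50, 93.00, 63.50, 44.00, 30.50, 21.00, 14.50, 10.00, 7.50, 5.00, 3.50, 0.00 cfs.
ΣQ_DR = 327.0 cfs.
With Δt = 6 h = 21600 s, V = ΣQ_DR · Δt = 327.0 × 21600 = 7.06 × 10^6 ft³.

V ≈ 7.06 × 10^6 ft³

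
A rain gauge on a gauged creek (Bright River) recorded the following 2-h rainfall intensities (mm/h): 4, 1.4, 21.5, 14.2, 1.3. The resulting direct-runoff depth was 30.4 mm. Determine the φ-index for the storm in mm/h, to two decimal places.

Only the 2 blocks with intensity above φ contribute runoff: 21.5, 14.2 mm/h.
Σ(I−φ)·Δt = d  ⇒  (21.5+14.2 − 2φ)·2 = 30.4
φ = (35.70 − 30.4/2) / 2 = 10.25 mm/h.

φ ≈ 10.25 mm/h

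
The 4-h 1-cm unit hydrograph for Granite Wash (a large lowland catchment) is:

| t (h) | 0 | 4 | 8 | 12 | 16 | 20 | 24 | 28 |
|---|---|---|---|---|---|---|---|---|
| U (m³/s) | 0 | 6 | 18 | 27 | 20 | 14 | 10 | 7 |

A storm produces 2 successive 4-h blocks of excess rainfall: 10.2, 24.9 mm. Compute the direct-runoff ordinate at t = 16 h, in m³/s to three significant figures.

Q ≈ 87.6 m³/s

By discrete convolution, Q_j = Σ (P_i / 10 mm) · U_{j−i}.
At t = 16 h (j=4): Q = (10.2/10)·20 + (24.9/10)·27 = 87.6 m³/s.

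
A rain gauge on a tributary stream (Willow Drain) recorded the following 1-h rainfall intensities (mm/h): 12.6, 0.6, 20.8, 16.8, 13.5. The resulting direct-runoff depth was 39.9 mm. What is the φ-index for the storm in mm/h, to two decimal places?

Only the 4 blocks with intensity above φ contribute runoff: 12.6, 20.8, 16.8, 13.5 mm/h.
Σ(I−φ)·Δt = d  ⇒  (12.6+20.8+16.8+13.5 − 4φ)·1 = 39.9
φ = (63.70 − 39.9/1) / 4 = 5.95 mm/h.

φ ≈ 5.95 mm/h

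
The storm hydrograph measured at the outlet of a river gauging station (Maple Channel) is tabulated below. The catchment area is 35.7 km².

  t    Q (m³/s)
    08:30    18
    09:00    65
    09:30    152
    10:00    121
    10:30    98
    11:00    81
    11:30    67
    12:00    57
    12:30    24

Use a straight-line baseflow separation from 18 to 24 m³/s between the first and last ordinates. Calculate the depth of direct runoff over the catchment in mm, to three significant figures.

d ≈ 24.9 mm

Direct runoff: 0.00, 46.25, 132.50, 100.75, 77.00, 59.25, 44.50, 33.75, 0.00 m³/s; ΣQ_DR = 494.0 m³/s.
V = ΣQ_DR · Δt = 494.0 × 1800 s = 8.892 × 10^5 m³.
Over A = 35.7 km², depth = V / A = 24.9 mm.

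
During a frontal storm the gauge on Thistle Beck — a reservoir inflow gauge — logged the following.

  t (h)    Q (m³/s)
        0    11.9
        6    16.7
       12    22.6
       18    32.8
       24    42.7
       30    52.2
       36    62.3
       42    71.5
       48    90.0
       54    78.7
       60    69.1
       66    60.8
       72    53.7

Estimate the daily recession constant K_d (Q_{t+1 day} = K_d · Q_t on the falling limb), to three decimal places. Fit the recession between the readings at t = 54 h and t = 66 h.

K_d ≈ 0.597

Between t = 54 h and t = 66 h the flow falls from 78.7 to 60.8 m³/s over 2×6 h = 12 h.
Per-interval ratio K = (60.8/78.7)^(1/2) = 0.8790; K_d = K^(24/6) = 0.597.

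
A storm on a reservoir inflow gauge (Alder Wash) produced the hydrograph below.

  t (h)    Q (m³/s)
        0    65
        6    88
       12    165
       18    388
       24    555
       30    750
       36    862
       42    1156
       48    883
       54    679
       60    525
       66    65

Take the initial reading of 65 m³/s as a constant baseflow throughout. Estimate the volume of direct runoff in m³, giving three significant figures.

Direct-runoff ordinates (Q − Q_b): 0.0, 23.0, 100.0, 323.0, 490.0, 685.0, 797.0, 1091.0, 818.0, 614.0, 460.0, 0.0 m³/s.
ΣQ_DR = 5401 m³/s.
With Δt = 6 h = 21600 s, V = ΣQ_DR · Δt = 5401 × 21600 = 1.17 × 10^8 m³.

V ≈ 1.17 × 10^8 m³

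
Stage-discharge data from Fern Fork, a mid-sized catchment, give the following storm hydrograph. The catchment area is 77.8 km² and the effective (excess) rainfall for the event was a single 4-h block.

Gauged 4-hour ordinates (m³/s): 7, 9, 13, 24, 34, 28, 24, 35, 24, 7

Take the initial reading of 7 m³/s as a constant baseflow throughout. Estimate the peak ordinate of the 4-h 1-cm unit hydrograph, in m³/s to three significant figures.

Direct runoff: 0.0, 2.0, 6.0, 17.0, 27.0, 21.0, 17.0, 28.0, 17.0, 0.0 m³/s; ΣQ_DR = 135.0 m³/s, peak = 28.0 m³/s.
Runoff depth d = ΣQ_DR·Δt / A = 135.0 × 14400 / (77.8 km²) = 24.99 mm.
The 1-cm UH is the DRH scaled by (10 mm)/d, so U_p = 28.0 × 10/24.99 = 11.2 m³/s.

U_p ≈ 11.2 m³/s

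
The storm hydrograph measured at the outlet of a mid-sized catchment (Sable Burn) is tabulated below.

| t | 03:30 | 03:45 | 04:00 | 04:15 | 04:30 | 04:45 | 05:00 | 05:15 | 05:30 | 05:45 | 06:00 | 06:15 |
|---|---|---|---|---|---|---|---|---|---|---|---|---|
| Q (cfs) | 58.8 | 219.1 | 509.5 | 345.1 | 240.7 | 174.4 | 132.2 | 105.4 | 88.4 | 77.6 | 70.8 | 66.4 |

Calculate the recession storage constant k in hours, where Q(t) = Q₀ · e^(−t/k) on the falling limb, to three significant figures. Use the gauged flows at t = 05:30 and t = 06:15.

On the falling limb, Q drops from 88.4 to 66.4 cfs between t = 05:30 and t = 06:15 (Δt = 0.75 h).
k = −Δt / ln(Q₂/Q₁) = −0.75 / ln(66.4/88.4) = 2.62 h.

k ≈ 2.62 h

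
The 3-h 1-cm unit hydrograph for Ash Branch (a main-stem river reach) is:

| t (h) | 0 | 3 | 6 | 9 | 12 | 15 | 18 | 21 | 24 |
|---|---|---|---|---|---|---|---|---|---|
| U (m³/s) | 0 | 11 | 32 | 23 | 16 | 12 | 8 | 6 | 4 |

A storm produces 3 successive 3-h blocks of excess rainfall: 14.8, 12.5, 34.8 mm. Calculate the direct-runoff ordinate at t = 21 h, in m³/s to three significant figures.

Q ≈ 60.6 m³/s

By discrete convolution, Q_j = Σ (P_i / 10 mm) · U_{j−i}.
At t = 21 h (j=7): Q = (14.8/10)·6 + (12.5/10)·8 + (34.8/10)·12 = 60.6 m³/s.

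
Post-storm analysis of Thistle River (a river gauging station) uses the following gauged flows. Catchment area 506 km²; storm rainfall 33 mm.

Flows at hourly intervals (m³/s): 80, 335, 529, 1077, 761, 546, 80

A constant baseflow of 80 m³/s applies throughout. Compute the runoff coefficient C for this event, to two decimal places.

C ≈ 0.61

ΣQ_DR = 2848 m³/s; V = ΣQ_DR·Δt = 1.025 × 10^7 m³.
Runoff depth d = V / A = 20.26 mm.
C = d / P = 20.26 / 33 = 0.61.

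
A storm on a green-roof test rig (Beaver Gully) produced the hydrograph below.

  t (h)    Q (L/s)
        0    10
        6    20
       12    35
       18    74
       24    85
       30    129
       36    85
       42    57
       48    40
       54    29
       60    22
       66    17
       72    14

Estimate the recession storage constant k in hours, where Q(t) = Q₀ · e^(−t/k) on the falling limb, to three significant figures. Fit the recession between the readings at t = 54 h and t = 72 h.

k ≈ 24.7 h

On the falling limb, Q drops from 29 to 14 L/s between t = 54 h and t = 72 h (Δt = 18 h).
k = −Δt / ln(Q₂/Q₁) = −18 / ln(14/29) = 24.7 h.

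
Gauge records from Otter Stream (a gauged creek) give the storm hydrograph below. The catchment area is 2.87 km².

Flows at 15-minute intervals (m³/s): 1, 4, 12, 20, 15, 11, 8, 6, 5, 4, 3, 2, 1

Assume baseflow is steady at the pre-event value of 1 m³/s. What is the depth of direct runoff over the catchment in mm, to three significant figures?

Direct runoff: 0.0, 3.0, 11.0, 19.0, 14.0, 10.0, 7.0, 5.0, 4.0, 3.0, 2.0, 1.0, 0.0 m³/s; ΣQ_DR = 79.00 m³/s.
V = ΣQ_DR · Δt = 79.00 × 900 s = 71100 m³.
Over A = 2.87 km², depth = V / A = 24.8 mm.

d ≈ 24.8 mm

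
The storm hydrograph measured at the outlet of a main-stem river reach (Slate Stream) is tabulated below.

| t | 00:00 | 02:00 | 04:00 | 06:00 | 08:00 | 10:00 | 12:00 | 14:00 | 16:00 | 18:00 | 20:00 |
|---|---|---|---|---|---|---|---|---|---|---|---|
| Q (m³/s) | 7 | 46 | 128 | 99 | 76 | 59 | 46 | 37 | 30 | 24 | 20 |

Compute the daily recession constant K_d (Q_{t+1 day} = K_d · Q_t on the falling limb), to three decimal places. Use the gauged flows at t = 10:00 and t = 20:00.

K_d ≈ 0.075

Between t = 10:00 and t = 20:00 the flow falls from 59 to 20 m³/s over 5×2 h = 10 h.
Per-interval ratio K = (20/59)^(1/5) = 0.8054; K_d = K^(24/2) = 0.075.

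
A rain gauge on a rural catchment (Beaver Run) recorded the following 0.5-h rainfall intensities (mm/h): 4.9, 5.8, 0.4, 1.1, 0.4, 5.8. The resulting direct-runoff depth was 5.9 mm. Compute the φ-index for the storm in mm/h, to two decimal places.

φ ≈ 1.57 mm/h

Only the 3 blocks with intensity above φ contribute runoff: 4.9, 5.8, 5.8 mm/h.
Σ(I−φ)·Δt = d  ⇒  (4.9+5.8+5.8 − 3φ)·0.5 = 5.9
φ = (16.50 − 5.9/0.5) / 3 = 1.57 mm/h.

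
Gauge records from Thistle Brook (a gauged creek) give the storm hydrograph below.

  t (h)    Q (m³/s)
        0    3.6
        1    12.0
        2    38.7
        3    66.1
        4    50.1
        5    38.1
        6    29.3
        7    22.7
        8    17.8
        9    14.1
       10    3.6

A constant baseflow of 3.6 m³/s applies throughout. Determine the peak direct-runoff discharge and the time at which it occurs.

Q_p = 62.5 m³/s at t = 3 h

Subtracting baseflow gives direct-runoff ordinates: 0.0, 8.4, 35.1, 62.5, 46.5, 34.5, 25.7, 19.1, 14.2, 10.5, 0.0 m³/s.
The maximum is 62.5 m³/s, occurring at the reading for t = 3 h.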